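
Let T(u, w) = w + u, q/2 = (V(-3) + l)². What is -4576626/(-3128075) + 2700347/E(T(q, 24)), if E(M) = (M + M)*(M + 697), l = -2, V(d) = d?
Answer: 8969117581633/356938382100 ≈ 25.128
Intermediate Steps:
q = 50 (q = 2*(-3 - 2)² = 2*(-5)² = 2*25 = 50)
T(u, w) = u + w
E(M) = 2*M*(697 + M) (E(M) = (2*M)*(697 + M) = 2*M*(697 + M))
-4576626/(-3128075) + 2700347/E(T(q, 24)) = -4576626/(-3128075) + 2700347/((2*(50 + 24)*(697 + (50 + 24)))) = -4576626*(-1/3128075) + 2700347/((2*74*(697 + 74))) = 4576626/3128075 + 2700347/((2*74*771)) = 4576626/3128075 + 2700347/114108 = 8969117581633/356938382100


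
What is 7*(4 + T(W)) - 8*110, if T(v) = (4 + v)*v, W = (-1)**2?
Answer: -817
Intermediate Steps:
W = 1
T(v) = v*(4 + v)
7*(4 + T(W)) - 8*110 = 7*(4 + 1*(4 + 1)) - 8*110 = 7*(4 + 1*5) - 880 = 7*(4 + 5) - 880 = 7*9 - 880 = 63 - 880 = -817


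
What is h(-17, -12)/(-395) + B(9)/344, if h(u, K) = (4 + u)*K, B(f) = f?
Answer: -50109/135880 ≈ -0.36877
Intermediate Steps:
h(u, K) = K*(4 + u)
h(-17, -12)/(-395) + B(9)/344 = -12*(4 - 17)/(-395) + 9/344 = -12*(-13)*(-1/395) + 9*(1/344) = 156*(-1/395) + 9/344 = -156/395 + 9/344 = -50109/135880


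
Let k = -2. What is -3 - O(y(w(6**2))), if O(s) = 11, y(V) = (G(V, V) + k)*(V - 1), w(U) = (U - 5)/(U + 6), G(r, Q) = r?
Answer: -14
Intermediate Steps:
w(U) = (-5 + U)/(6 + U)
y(V) = (-1 + V)*(-2 + V) (y(V) = (V - 2)*(V - 1) = (-2 + V)*(-1 + V) = (-1 + V)*(-2 + V))
-3 - O(y(w(6**2))) = -3 - 1*11 = -3 - 11 = -14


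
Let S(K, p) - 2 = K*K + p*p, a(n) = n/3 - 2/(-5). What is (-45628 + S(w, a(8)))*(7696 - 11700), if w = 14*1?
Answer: 40919414536/225 ≈ 1.8186e+8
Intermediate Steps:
a(n) = 2/5 + n/3 (a(n) = n*(1/3) - 2*(-1/5) = n/3 + 2/5 = 2/5 + n/3)
w = 14
S(K, p) = 2 + K**2 + p**2 (S(K, p) = 2 + (K*K + p*p) = 2 + (K**2 + p**2) = 2 + K**2 + p**2)
(-45628 + S(w, a(8)))*(7696 - 11700) = (-45628 + (2 + 14**2 + (2/5 + (1/3)*8)**2))*(7696 - 11700) = (-45628 + (2 + 196 + (2/5 + 8/3)**2))*(-4004) = (-45628 + (2 + 196 + (46/15)**2))*(-4004) = (-45628 + (2 + 196 + 2116/225))*(-4004) = (-45628 + 46666/225)*(-4004) = -10219634/225*(-4004) = 40919414536/225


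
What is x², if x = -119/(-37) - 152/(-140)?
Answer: 31036041/1677025 ≈ 18.507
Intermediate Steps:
x = 5571/1295 (x = -119*(-1/37) - 152*(-1/140) = 119/37 + 38/35 = 5571/1295 ≈ 4.3019)
x² = (5571/1295)² = 31036041/1677025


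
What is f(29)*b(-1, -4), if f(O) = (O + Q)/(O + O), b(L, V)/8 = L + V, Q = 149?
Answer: -3560/29 ≈ -122.76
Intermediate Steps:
b(L, V) = 8*L + 8*V (b(L, V) = 8*(L + V) = 8*L + 8*V)
f(O) = (149 + O)/(2*O) (f(O) = (O + 149)/(O + O) = (149 + O)/((2*O)) = (149 + O)*(1/(2*O)) = (149 + O)/(2*O))
f(29)*b(-1, -4) = ((½)*(149 + 29)/29)*(8*(-1) + 8*(-4)) = ((½)*(1/29)*178)*(-8 - 32) = (89/29)*(-40) = -3560/29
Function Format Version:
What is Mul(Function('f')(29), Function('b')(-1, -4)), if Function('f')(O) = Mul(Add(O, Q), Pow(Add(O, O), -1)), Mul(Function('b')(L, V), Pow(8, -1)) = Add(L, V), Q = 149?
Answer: Rational(-3560, 29) ≈ -122.76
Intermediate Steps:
Function('b')(L, V) = Add(Mul(8, L), Mul(8, V)) (Function('b')(L, V) = Mul(8, Add(L, V)) = Add(Mul(8, L), Mul(8, V)))
Function('f')(O) = Mul(Rational(1, 2), Pow(O, -1), Add(149, O)) (Function('f')(O) = Mul(Add(O, 149), Pow(Add(O, O), -1)) = Mul(Add(149, O), Pow(Mul(2, O), -1)) = Mul(Add(149, O), Mul(Rational(1, 2), Pow(O, -1))) = Mul(Rational(1, 2), Pow(O, -1), Add(149, O)))
Mul(Function('f')(29), Function('b')(-1, -4)) = Mul(Mul(Rational(1, 2), Pow(29, -1), Add(149, 29)), Add(Mul(8, -1), Mul(8, -4))) = Mul(Mul(Rational(1, 2), Rational(1, 29), 178), Add(-8, -32)) = Mul(Rational(89, 29), -40) = Rational(-3560, 29)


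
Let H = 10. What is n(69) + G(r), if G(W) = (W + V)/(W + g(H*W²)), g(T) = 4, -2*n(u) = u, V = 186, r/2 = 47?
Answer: -443/14 ≈ -31.643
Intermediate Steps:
r = 94 (r = 2*47 = 94)
n(u) = -u/2
G(W) = (186 + W)/(4 + W) (G(W) = (W + 186)/(W + 4) = (186 + W)/(4 + W))
n(69) + G(r) = -½*69 + (186 + 94)/(4 + 94) = -69/2 + 280/98 = -69/2 + (1/98)*280 = -69/2 + 20/7 = -443/14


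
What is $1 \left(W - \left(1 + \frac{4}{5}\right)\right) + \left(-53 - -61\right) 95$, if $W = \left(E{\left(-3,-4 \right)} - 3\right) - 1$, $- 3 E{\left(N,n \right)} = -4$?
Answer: $\frac{11333}{15} \approx 755.53$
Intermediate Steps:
$E{\left(N,n \right)} = \frac{4}{3}$ ($E{\left(N,n \right)} = \left(- \frac{1}{3}\right) \left(-4\right) = \frac{4}{3}$)
$W = - \frac{8}{3}$ ($W = \left(\frac{4}{3} - 3\right) - 1 = - \frac{5}{3} - 1 = - \frac{8}{3} \approx -2.6667$)
$1 \left(W - \left(1 + \frac{4}{5}\right)\right) + \left(-53 - -61\right) 95 = 1 \left(- \frac{8}{3} - \left(1 + \frac{4}{5}\right)\right) + \left(-53 - -61\right) 95 = 1 \left(- \frac{8}{3} - \frac{9}{5}\right) + \left(-53 + 61\right) 95 = 1 \left(- \frac{8}{3} - \frac{9}{5}\right) + 8 \cdot 95 = 1 \left(- \frac{8}{3} - \frac{9}{5}\right) + 760 = 1 \left(- \frac{67}{15}\right) + 760 = - \frac{67}{15} + 760 = \frac{11333}{15}$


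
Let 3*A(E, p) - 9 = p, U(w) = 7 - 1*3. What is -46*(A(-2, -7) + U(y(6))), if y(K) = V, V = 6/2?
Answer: -644/3 ≈ -214.67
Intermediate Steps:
V = 3 (V = 6*(½) = 3)
y(K) = 3
U(w) = 4 (U(w) = 7 - 3 = 4)
A(E, p) = 3 + p/3
-46*(A(-2, -7) + U(y(6))) = -46*((3 + (⅓)*(-7)) + 4) = -46*((3 - 7/3) + 4) = -46*(⅔ + 4) = -46*14/3 = -644/3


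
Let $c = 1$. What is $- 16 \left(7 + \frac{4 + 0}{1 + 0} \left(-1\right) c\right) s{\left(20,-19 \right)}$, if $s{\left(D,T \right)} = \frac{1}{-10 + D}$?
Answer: $- \frac{24}{5} \approx -4.8$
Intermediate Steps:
$- 16 \left(7 + \frac{4 + 0}{1 + 0} \left(-1\right) c\right) s{\left(20,-19 \right)} = \frac{\left(-16\right) \left(7 + \frac{4 + 0}{1 + 0} \left(-1\right) 1\right)}{-10 + 20} = \frac{\left(-16\right) \left(7 + \frac{4}{1} \left(-1\right) 1\right)}{10} = - 16 \left(7 + 4 \cdot 1 \left(-1\right) 1\right) \frac{1}{10} = - 16 \left(7 + 4 \left(-1\right) 1\right) \frac{1}{10} = - 16 \left(7 - 4\right) \frac{1}{10} = \left(-16\right) 3 \cdot \frac{1}{10} = \left(-48\right) \frac{1}{10} = - \frac{24}{5}$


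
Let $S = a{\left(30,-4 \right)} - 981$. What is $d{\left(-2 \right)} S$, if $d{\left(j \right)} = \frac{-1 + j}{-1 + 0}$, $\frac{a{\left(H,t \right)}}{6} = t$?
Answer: $-3015$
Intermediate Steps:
$a{\left(H,t \right)} = 6 t$
$d{\left(j \right)} = 1 - j$ ($d{\left(j \right)} = \frac{-1 + j}{-1} = \left(-1 + j\right) \left(-1\right) = 1 - j$)
$S = -1005$ ($S = 6 \left(-4\right) - 981 = -24 - 981 = -1005$)
$d{\left(-2 \right)} S = \left(1 - -2\right) \left(-1005\right) = \left(1 + 2\right) \left(-1005\right) = 3 \left(-1005\right) = -3015$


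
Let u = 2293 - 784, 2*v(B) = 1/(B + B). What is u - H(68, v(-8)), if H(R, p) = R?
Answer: 1441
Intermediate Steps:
v(B) = 1/(4*B) (v(B) = 1/(2*(B + B)) = 1/(2*((2*B))) = (1/(2*B))/2 = 1/(4*B))
u = 1509
u - H(68, v(-8)) = 1509 - 1*68 = 1509 - 68 = 1441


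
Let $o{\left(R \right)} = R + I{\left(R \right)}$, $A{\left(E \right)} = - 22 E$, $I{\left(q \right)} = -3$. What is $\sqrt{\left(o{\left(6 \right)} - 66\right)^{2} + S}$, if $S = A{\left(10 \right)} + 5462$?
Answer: $\sqrt{9211} \approx 95.974$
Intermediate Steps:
$o{\left(R \right)} = -3 + R$ ($o{\left(R \right)} = R - 3 = -3 + R$)
$S = 5242$ ($S = \left(-22\right) 10 + 5462 = -220 + 5462 = 5242$)
$\sqrt{\left(o{\left(6 \right)} - 66\right)^{2} + S} = \sqrt{\left(\left(-3 + 6\right) - 66\right)^{2} + 5242} = \sqrt{\left(3 - 66\right)^{2} + 5242} = \sqrt{\left(-63\right)^{2} + 5242} = \sqrt{3969 + 5242} = \sqrt{9211}$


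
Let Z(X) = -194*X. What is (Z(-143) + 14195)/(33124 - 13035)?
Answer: 41937/20089 ≈ 2.0876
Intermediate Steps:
(Z(-143) + 14195)/(33124 - 13035) = (-194*(-143) + 14195)/(33124 - 13035) = (27742 + 14195)/20089 = 41937*(1/20089) = 41937/20089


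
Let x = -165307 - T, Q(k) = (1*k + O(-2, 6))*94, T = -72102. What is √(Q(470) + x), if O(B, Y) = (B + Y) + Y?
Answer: I*√48085 ≈ 219.28*I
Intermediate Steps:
O(B, Y) = B + 2*Y
Q(k) = 940 + 94*k (Q(k) = (1*k + (-2 + 2*6))*94 = (k + (-2 + 12))*94 = (k + 10)*94 = (10 + k)*94 = 940 + 94*k)
x = -93205 (x = -165307 - 1*(-72102) = -165307 + 72102 = -93205)
√(Q(470) + x) = √((940 + 94*470) - 93205) = √((940 + 44180) - 93205) = √(45120 - 93205) = √(-48085) = I*√48085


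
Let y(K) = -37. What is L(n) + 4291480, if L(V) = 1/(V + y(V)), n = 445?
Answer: 1750923841/408 ≈ 4.2915e+6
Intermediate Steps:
L(V) = 1/(-37 + V) (L(V) = 1/(V - 37) = 1/(-37 + V))
L(n) + 4291480 = 1/(-37 + 445) + 4291480 = 1/408 + 4291480 = 1750923841/408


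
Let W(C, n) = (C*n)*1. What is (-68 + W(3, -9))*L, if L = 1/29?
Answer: -95/29 ≈ -3.2759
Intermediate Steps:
W(C, n) = C*n
L = 1/29 ≈ 0.034483
(-68 + W(3, -9))*L = (-68 + 3*(-9))*(1/29) = (-68 - 27)*(1/29) = -95*1/29 = -95/29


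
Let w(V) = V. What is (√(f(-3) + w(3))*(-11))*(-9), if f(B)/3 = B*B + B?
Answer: 99*√21 ≈ 453.67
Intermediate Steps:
f(B) = 3*B + 3*B² (f(B) = 3*(B*B + B) = 3*(B² + B) = 3*(B + B²) = 3*B + 3*B²)
(√(f(-3) + w(3))*(-11))*(-9) = (√(3*(-3)*(1 - 3) + 3)*(-11))*(-9) = (√(3*(-3)*(-2) + 3)*(-11))*(-9) = (√(18 + 3)*(-11))*(-9) = (√21*(-11))*(-9) = -11*√21*(-9) = 99*√21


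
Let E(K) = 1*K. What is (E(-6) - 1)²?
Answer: 49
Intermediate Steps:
E(K) = K
(E(-6) - 1)² = (-6 - 1)² = (-7)² = 49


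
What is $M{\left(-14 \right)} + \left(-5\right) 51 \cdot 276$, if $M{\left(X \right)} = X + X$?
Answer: $-70408$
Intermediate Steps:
$M{\left(X \right)} = 2 X$
$M{\left(-14 \right)} + \left(-5\right) 51 \cdot 276 = 2 \left(-14\right) + \left(-5\right) 51 \cdot 276 = -28 - 70380 = -70408$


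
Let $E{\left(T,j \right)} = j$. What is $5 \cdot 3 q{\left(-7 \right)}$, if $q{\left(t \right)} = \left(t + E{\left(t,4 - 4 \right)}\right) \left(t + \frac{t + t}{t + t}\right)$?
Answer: $630$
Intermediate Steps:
$q{\left(t \right)} = t \left(1 + t\right)$ ($q{\left(t \right)} = \left(t + \left(4 - 4\right)\right) \left(t + \frac{t + t}{t + t}\right) = \left(t + 0\right) \left(t + \frac{2 t}{2 t}\right) = t \left(t + 2 t \frac{1}{2 t}\right) = t \left(t + 1\right) = t \left(1 + t\right)$)
$5 \cdot 3 q{\left(-7 \right)} = 5 \cdot 3 \left(- 7 \left(1 - 7\right)\right) = 15 \left(\left(-7\right) \left(-6\right)\right) = 15 \cdot 42 = 630$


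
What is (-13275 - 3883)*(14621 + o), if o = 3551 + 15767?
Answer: -582325362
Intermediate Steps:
o = 19318
(-13275 - 3883)*(14621 + o) = (-13275 - 3883)*(14621 + 19318) = -17158*33939 = -582325362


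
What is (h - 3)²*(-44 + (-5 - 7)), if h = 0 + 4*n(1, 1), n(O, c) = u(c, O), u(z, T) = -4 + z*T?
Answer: -12600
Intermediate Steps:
u(z, T) = -4 + T*z
n(O, c) = -4 + O*c
h = -12 (h = 0 + 4*(-4 + 1*1) = 0 + 4*(-4 + 1) = 0 + 4*(-3) = 0 - 12 = -12)
(h - 3)²*(-44 + (-5 - 7)) = (-12 - 3)²*(-44 + (-5 - 7)) = (-15)²*(-44 - 12) = 225*(-56) = -12600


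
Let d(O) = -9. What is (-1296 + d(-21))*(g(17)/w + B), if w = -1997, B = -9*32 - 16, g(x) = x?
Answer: 792272025/1997 ≈ 3.9673e+5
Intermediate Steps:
B = -304 (B = -288 - 16 = -304)
(-1296 + d(-21))*(g(17)/w + B) = (-1296 - 9)*(17/(-1997) - 304) = -1305*(17*(-1/1997) - 304) = -1305*(-17/1997 - 304) = -1305*(-607105/1997) = 792272025/1997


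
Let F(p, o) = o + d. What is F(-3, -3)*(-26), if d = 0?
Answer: 78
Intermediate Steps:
F(p, o) = o (F(p, o) = o + 0 = o)
F(-3, -3)*(-26) = -3*(-26) = 78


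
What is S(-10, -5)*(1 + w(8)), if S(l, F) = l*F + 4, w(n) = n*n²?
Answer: 27702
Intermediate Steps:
w(n) = n³
S(l, F) = 4 + F*l (S(l, F) = F*l + 4 = 4 + F*l)
S(-10, -5)*(1 + w(8)) = (4 - 5*(-10))*(1 + 8³) = (4 + 50)*(1 + 512) = 54*513 = 27702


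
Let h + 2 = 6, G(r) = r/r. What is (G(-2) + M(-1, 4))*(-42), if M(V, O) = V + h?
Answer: -168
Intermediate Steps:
G(r) = 1
h = 4 (h = -2 + 6 = 4)
M(V, O) = 4 + V (M(V, O) = V + 4 = 4 + V)
(G(-2) + M(-1, 4))*(-42) = (1 + (4 - 1))*(-42) = (1 + 3)*(-42) = 4*(-42) = -168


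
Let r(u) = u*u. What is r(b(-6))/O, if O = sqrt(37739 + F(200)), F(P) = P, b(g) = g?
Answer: 36*sqrt(37939)/37939 ≈ 0.18482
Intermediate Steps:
r(u) = u**2
O = sqrt(37939) (O = sqrt(37739 + 200) = sqrt(37939) ≈ 194.78)
r(b(-6))/O = (-6)**2/(sqrt(37939)) = 36*(sqrt(37939)/37939) = 36*sqrt(37939)/37939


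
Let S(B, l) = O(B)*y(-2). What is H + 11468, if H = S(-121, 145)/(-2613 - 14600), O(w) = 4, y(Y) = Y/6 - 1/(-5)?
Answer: 2960980268/258195 ≈ 11468.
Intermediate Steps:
y(Y) = ⅕ + Y/6 (y(Y) = Y*(⅙) - 1*(-⅕) = Y/6 + ⅕ = ⅕ + Y/6)
S(B, l) = -8/15 (S(B, l) = 4*(⅕ + (⅙)*(-2)) = 4*(⅕ - ⅓) = 4*(-2/15) = -8/15)
H = 8/258195 (H = -8/(15*(-2613 - 14600)) = -8/15/(-17213) = -8/15*(-1/17213) = 8/258195 ≈ 3.0984e-5)
H + 11468 = 8/258195 + 11468 = 2960980268/258195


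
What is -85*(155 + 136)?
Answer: -24735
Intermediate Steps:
-85*(155 + 136) = -85*291 = -24735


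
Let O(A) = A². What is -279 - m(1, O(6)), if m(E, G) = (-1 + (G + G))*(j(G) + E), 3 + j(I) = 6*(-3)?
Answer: 1141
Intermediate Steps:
j(I) = -21 (j(I) = -3 + 6*(-3) = -3 - 18 = -21)
m(E, G) = (-1 + 2*G)*(-21 + E) (m(E, G) = (-1 + (G + G))*(-21 + E) = (-1 + 2*G)*(-21 + E))
-279 - m(1, O(6)) = -279 - (21 - 1*1 - 42*6² + 2*1*6²) = -279 - (21 - 1 - 42*36 + 2*1*36) = -279 - (21 - 1 - 1512 + 72) = -279 - 1*(-1420) = -279 + 1420 = 1141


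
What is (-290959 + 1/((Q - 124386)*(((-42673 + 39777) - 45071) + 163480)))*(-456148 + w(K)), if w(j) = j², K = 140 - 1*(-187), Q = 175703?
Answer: 602312369780886274822/5927780621 ≈ 1.0161e+11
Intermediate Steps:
K = 327 (K = 140 + 187 = 327)
(-290959 + 1/((Q - 124386)*(((-42673 + 39777) - 45071) + 163480)))*(-456148 + w(K)) = (-290959 + 1/((175703 - 124386)*(((-42673 + 39777) - 45071) + 163480)))*(-456148 + 327²) = (-290959 + 1/(51317*((-2896 - 45071) + 163480)))*(-456148 + 106929) = (-290959 + 1/(51317*(-47967 + 163480)))*(-349219) = (-290959 + 1/(51317*115513))*(-349219) = (-290959 + 1/5927780621)*(-349219) = -1724741121705538/5927780621*(-349219) = 602312369780886274822/5927780621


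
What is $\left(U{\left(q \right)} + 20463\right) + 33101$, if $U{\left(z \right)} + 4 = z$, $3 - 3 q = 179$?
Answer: $\frac{160504}{3} \approx 53501.0$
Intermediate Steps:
$q = - \frac{176}{3}$ ($q = 1 - \frac{179}{3} = - \frac{176}{3} \approx -58.667$)
$U{\left(z \right)} = -4 + z$
$\left(U{\left(q \right)} + 20463\right) + 33101 = \left(\left(-4 - \frac{176}{3}\right) + 20463\right) + 33101 = \left(- \frac{188}{3} + 20463\right) + 33101 = \frac{61201}{3} + 33101 = \frac{160504}{3}$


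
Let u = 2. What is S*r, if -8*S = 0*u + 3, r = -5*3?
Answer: 45/8 ≈ 5.6250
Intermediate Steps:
r = -15
S = -3/8 (S = -(0*2 + 3)/8 = -(0 + 3)/8 = -⅛*3 = -3/8 ≈ -0.37500)
S*r = -3/8*(-15) = 45/8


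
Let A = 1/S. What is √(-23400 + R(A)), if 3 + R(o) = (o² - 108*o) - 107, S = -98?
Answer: I*√225779455/98 ≈ 153.33*I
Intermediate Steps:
A = -1/98 (A = 1/(-98) = -1/98 ≈ -0.010204)
R(o) = -110 + o² - 108*o (R(o) = -3 + ((o² - 108*o) - 107) = -3 + (-107 + o² - 108*o) = -110 + o² - 108*o)
√(-23400 + R(A)) = √(-23400 + (-110 + (-1/98)² - 108*(-1/98))) = √(-23400 + (-110 + 1/9604 + 54/49)) = √(-23400 - 1045855/9604) = √(-225779455/9604) = I*√225779455/98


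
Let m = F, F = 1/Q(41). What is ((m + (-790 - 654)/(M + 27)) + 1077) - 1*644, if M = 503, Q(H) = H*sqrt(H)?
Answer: 114023/265 + sqrt(41)/1681 ≈ 430.28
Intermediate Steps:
Q(H) = H**(3/2)
F = sqrt(41)/1681 (F = 1/(41**(3/2)) = 1/(41*sqrt(41)) = sqrt(41)/1681 ≈ 0.0038091)
m = sqrt(41)/1681 ≈ 0.0038091
((m + (-790 - 654)/(M + 27)) + 1077) - 1*644 = ((sqrt(41)/1681 + (-790 - 654)/(503 + 27)) + 1077) - 1*644 = ((sqrt(41)/1681 - 1444/530) + 1077) - 644 = ((sqrt(41)/1681 - 1444*1/530) + 1077) - 644 = ((sqrt(41)/1681 - 722/265) + 1077) - 644 = ((-722/265 + sqrt(41)/1681) + 1077) - 644 = (284683/265 + sqrt(41)/1681) - 644 = 114023/265 + sqrt(41)/1681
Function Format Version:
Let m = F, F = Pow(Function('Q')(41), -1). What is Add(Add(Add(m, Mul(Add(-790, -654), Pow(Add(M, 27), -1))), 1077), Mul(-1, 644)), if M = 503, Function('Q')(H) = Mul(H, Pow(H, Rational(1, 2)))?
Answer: Add(Rational(114023, 265), Mul(Rational(1, 1681), Pow(41, Rational(1, 2)))) ≈ 430.28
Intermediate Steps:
Function('Q')(H) = Pow(H, Rational(3, 2))
F = Mul(Rational(1, 1681), Pow(41, Rational(1, 2))) (F = Pow(Pow(41, Rational(3, 2)), -1) = Pow(Mul(41, Pow(41, Rational(1, 2))), -1) = Mul(Rational(1, 1681), Pow(41, Rational(1, 2))) ≈ 0.0038091)
m = Mul(Rational(1, 1681), Pow(41, Rational(1, 2))) ≈ 0.0038091
Add(Add(Add(m, Mul(Add(-790, -654), Pow(Add(M, 27), -1))), 1077), Mul(-1, 644)) = Add(Add(Add(Mul(Rational(1, 1681), Pow(41, Rational(1, 2))), Mul(Add(-790, -654), Pow(Add(503, 27), -1))), 1077), Mul(-1, 644)) = Add(Add(Add(Mul(Rational(1, 1681), Pow(41, Rational(1, 2))), Mul(-1444, Pow(530, -1))), 1077), -644) = Add(Add(Add(Mul(Rational(1, 1681), Pow(41, Rational(1, 2))), Mul(-1444, Rational(1, 530))), 1077), -644) = Add(Add(Add(Mul(Rational(1, 1681), Pow(41, Rational(1, 2))), Rational(-722, 265)), 1077), -644) = Add(Add(Add(Rational(-722, 265), Mul(Rational(1, 1681), Pow(41, Rational(1, 2)))), 1077), -644) = Add(Add(Rational(284683, 265), Mul(Rational(1, 1681), Pow(41, Rational(1, 2)))), -644) = Add(Rational(114023, 265), Mul(Rational(1, 1681), Pow(41, Rational(1, 2))))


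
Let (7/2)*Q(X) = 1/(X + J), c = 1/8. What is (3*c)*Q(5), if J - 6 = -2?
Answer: 1/84 ≈ 0.011905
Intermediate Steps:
J = 4 (J = 6 - 2 = 4)
c = ⅛ ≈ 0.12500
Q(X) = 2/(7*(4 + X)) (Q(X) = 2/(7*(X + 4)) = 2/(7*(4 + X)))
(3*c)*Q(5) = (3*(⅛))*(2/(7*(4 + 5))) = 3*((2/7)/9)/8 = 3*((2/7)*(⅑))/8 = (3/8)*(2/63) = 1/84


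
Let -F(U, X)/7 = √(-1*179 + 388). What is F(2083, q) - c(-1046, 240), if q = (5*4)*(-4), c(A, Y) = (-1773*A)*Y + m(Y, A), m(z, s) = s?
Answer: -445092874 - 7*√209 ≈ -4.4509e+8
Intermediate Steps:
c(A, Y) = A - 1773*A*Y (c(A, Y) = (-1773*A)*Y + A = -1773*A*Y + A = A - 1773*A*Y)
q = -80 (q = 20*(-4) = -80)
F(U, X) = -7*√209 (F(U, X) = -7*√(-1*179 + 388) = -7*√(-179 + 388) = -7*√209)
F(2083, q) - c(-1046, 240) = -7*√209 - (-1046)*(1 - 1773*240) = -7*√209 - (-1046)*(1 - 425520) = -7*√209 - (-1046)*(-425519) = -7*√209 - 1*445092874 = -7*√209 - 445092874 = -445092874 - 7*√209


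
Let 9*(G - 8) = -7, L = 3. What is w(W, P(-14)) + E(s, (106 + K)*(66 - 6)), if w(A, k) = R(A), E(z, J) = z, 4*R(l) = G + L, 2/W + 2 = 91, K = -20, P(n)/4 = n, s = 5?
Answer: 68/9 ≈ 7.5556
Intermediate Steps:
P(n) = 4*n
G = 65/9 (G = 8 + (⅑)*(-7) = 8 - 7/9 = 65/9 ≈ 7.2222)
W = 2/89 (W = 2/(-2 + 91) = 2/89 ≈ 0.022472)
R(l) = 23/9 (R(l) = (65/9 + 3)/4 = (¼)*(92/9) = 23/9)
w(A, k) = 23/9
w(W, P(-14)) + E(s, (106 + K)*(66 - 6)) = 23/9 + 5 = 68/9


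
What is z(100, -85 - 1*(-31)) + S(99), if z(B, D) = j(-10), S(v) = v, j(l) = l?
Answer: 89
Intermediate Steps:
z(B, D) = -10
z(100, -85 - 1*(-31)) + S(99) = -10 + 99 = 89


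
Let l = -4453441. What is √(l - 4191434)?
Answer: 5*I*√345795 ≈ 2940.2*I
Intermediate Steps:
√(l - 4191434) = √(-4453441 - 4191434) = √(-8644875) = 5*I*√345795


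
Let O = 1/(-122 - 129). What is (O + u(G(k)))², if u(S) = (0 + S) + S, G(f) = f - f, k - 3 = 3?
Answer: 1/63001 ≈ 1.5873e-5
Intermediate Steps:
k = 6 (k = 3 + 3 = 6)
G(f) = 0
O = -1/251 (O = 1/(-251) = -1/251 ≈ -0.0039841)
u(S) = 2*S (u(S) = S + S = 2*S)
(O + u(G(k)))² = (-1/251 + 2*0)² = (-1/251 + 0)² = (-1/251)² = 1/63001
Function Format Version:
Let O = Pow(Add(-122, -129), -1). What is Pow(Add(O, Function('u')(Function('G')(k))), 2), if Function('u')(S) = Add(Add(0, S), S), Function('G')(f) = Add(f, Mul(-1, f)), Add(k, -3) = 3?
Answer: Rational(1, 63001) ≈ 1.5873e-5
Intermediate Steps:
k = 6 (k = Add(3, 3) = 6)
Function('G')(f) = 0
O = Rational(-1, 251) (O = Pow(-251, -1) = Rational(-1, 251) ≈ -0.0039841)
Function('u')(S) = Mul(2, S) (Function('u')(S) = Add(S, S) = Mul(2, S))
Pow(Add(O, Function('u')(Function('G')(k))), 2) = Pow(Add(Rational(-1, 251), Mul(2, 0)), 2) = Pow(Add(Rational(-1, 251), 0), 2) = Pow(Rational(-1, 251), 2) = Rational(1, 63001)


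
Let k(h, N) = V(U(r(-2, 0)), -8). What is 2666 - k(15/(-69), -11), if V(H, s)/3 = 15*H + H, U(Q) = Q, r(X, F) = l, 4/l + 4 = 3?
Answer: 2858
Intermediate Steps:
l = -4 (l = 4/(-4 + 3) = 4/(-1) = 4*(-1) = -4)
r(X, F) = -4
V(H, s) = 48*H (V(H, s) = 3*(15*H + H) = 3*(16*H) = 48*H)
k(h, N) = -192 (k(h, N) = 48*(-4) = -192)
2666 - k(15/(-69), -11) = 2666 - 1*(-192) = 2666 + 192 = 2858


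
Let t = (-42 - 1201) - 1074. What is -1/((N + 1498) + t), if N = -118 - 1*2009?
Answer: 1/2946 ≈ 0.00033944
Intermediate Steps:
N = -2127 (N = -118 - 2009 = -2127)
t = -2317 (t = -1243 - 1074 = -2317)
-1/((N + 1498) + t) = -1/((-2127 + 1498) - 2317) = -1/(-629 - 2317) = -1/(-2946) = -1*(-1/2946) = 1/2946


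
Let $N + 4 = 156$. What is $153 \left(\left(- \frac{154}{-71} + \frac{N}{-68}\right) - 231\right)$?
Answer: $- \frac{2510073}{71} \approx -35353.0$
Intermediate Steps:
$N = 152$ ($N = -4 + 156 = 152$)
$153 \left(\left(- \frac{154}{-71} + \frac{N}{-68}\right) - 231\right) = 153 \left(\left(- \frac{154}{-71} + \frac{152}{-68}\right) - 231\right) = 153 \left(\left(\left(-154\right) \left(- \frac{1}{71}\right) + 152 \left(- \frac{1}{68}\right)\right) - 231\right) = 153 \left(\left(\frac{154}{71} - \frac{38}{17}\right) - 231\right) = 153 \left(- \frac{80}{1207} - 231\right) = 153 \left(- \frac{278897}{1207}\right) = - \frac{2510073}{71}$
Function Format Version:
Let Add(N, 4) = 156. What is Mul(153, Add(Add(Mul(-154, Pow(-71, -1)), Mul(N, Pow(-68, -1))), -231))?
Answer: Rational(-2510073, 71) ≈ -35353.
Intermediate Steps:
N = 152 (N = Add(-4, 156) = 152)
Mul(153, Add(Add(Mul(-154, Pow(-71, -1)), Mul(N, Pow(-68, -1))), -231)) = Mul(153, Add(Add(Mul(-154, Pow(-71, -1)), Mul(152, Pow(-68, -1))), -231)) = Mul(153, Add(Add(Mul(-154, Rational(-1, 71)), Mul(152, Rational(-1, 68))), -231)) = Mul(153, Add(Add(Rational(154, 71), Rational(-38, 17)), -231)) = Mul(153, Add(Rational(-80, 1207), -231)) = Mul(153, Rational(-278897, 1207)) = Rational(-2510073, 71)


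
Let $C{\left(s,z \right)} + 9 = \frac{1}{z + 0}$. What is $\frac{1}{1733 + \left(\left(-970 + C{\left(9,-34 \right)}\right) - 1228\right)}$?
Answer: $- \frac{34}{16117} \approx -0.0021096$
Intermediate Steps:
$C{\left(s,z \right)} = -9 + \frac{1}{z}$ ($C{\left(s,z \right)} = -9 + \frac{1}{z + 0} = -9 + \frac{1}{z}$)
$\frac{1}{1733 + \left(\left(-970 + C{\left(9,-34 \right)}\right) - 1228\right)} = \frac{1}{1733 - \frac{75039}{34}} = \frac{1}{- \frac{16117}{34}} = - \frac{34}{16117}$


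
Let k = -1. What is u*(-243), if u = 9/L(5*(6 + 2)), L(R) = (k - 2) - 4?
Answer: 2187/7 ≈ 312.43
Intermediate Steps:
L(R) = -7 (L(R) = (-1 - 2) - 4 = -3 - 4 = -7)
u = -9/7 (u = 9/(-7) = 9*(-⅐) = -9/7 ≈ -1.2857)
u*(-243) = -9/7*(-243) = 2187/7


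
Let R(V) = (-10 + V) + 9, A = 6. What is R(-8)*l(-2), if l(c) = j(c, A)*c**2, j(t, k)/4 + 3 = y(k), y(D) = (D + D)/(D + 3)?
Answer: 240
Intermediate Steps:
y(D) = 2*D/(3 + D) (y(D) = (2*D)/(3 + D) = 2*D/(3 + D))
j(t, k) = -12 + 8*k/(3 + k) (j(t, k) = -12 + 4*(2*k/(3 + k)) = -12 + 8*k/(3 + k))
R(V) = -1 + V
l(c) = -20*c**2/3 (l(c) = (4*(-9 - 1*6)/(3 + 6))*c**2 = (4*(-9 - 6)/9)*c**2 = (4*(1/9)*(-15))*c**2 = -20*c**2/3)
R(-8)*l(-2) = (-1 - 8)*(-20/3*(-2)**2) = -(-60)*4 = -9*(-80/3) = 240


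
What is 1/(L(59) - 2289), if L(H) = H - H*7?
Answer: -1/2643 ≈ -0.00037836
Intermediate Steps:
L(H) = -6*H (L(H) = H - 7*H = -6*H)
1/(L(59) - 2289) = 1/(-6*59 - 2289) = 1/(-354 - 2289) = 1/(-2643) = -1/2643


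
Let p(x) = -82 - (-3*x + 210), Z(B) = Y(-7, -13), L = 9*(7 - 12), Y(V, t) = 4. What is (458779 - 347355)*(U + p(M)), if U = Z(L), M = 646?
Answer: 183849600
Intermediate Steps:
L = -45 (L = 9*(-5) = -45)
Z(B) = 4
U = 4
p(x) = -292 + 3*x (p(x) = -82 - (210 - 3*x) = -82 + (-210 + 3*x) = -292 + 3*x)
(458779 - 347355)*(U + p(M)) = (458779 - 347355)*(4 + (-292 + 3*646)) = 111424*(4 + (-292 + 1938)) = 111424*(4 + 1646) = 111424*1650 = 183849600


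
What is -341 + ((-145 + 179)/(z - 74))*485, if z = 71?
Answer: -17513/3 ≈ -5837.7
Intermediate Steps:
-341 + ((-145 + 179)/(z - 74))*485 = -341 + ((-145 + 179)/(71 - 74))*485 = -341 + (34/(-3))*485 = -341 + (34*(-1/3))*485 = -341 - 34/3*485 = -341 - 16490/3 = -17513/3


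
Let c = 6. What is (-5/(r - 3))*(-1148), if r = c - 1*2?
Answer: 5740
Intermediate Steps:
r = 4 (r = 6 - 1*2 = 6 - 2 = 4)
(-5/(r - 3))*(-1148) = (-5/(4 - 3))*(-1148) = (-5/1)*(-1148) = (1*(-5))*(-1148) = -5*(-1148) = 5740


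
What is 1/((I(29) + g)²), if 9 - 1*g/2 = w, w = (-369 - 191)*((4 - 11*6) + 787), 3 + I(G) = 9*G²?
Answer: 1/671717933056 ≈ 1.4887e-12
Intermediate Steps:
I(G) = -3 + 9*G²
w = -406000 (w = -560*((4 - 66) + 787) = -560*(-62 + 787) = -560*725 = -406000)
g = 812018 (g = 18 - 2*(-406000) = 18 + 812000 = 812018)
1/((I(29) + g)²) = 1/(((-3 + 9*29²) + 812018)²) = 1/(((-3 + 9*841) + 812018)²) = 1/(((-3 + 7569) + 812018)²) = 1/((7566 + 812018)²) = 1/(819584²) = 1/671717933056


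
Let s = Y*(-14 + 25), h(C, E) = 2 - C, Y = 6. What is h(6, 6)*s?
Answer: -264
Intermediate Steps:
s = 66 (s = 6*(-14 + 25) = 6*11 = 66)
h(6, 6)*s = (2 - 1*6)*66 = (2 - 6)*66 = -4*66 = -264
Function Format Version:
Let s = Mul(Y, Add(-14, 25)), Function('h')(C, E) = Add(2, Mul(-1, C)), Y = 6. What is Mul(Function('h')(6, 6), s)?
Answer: -264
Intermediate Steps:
s = 66 (s = Mul(6, Add(-14, 25)) = Mul(6, 11) = 66)
Mul(Function('h')(6, 6), s) = Mul(Add(2, Mul(-1, 6)), 66) = Mul(Add(2, -6), 66) = Mul(-4, 66) = -264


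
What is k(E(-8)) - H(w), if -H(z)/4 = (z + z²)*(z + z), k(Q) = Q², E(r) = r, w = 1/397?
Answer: 4004532656/62570773 ≈ 64.000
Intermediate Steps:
w = 1/397 ≈ 0.0025189
H(z) = -8*z*(z + z²) (H(z) = -4*(z + z²)*(z + z) = -4*(z + z²)*2*z = -8*z*(z + z²))
k(E(-8)) - H(w) = (-8)² - 8*(1/397)²*(-1 - 1*1/397) = 64 - 8*(-1 - 1/397)/157609 = 64 - 8*(-398)/(157609*397) = 64 - 1*(-3184/62570773) = 64 + 3184/62570773 = 4004532656/62570773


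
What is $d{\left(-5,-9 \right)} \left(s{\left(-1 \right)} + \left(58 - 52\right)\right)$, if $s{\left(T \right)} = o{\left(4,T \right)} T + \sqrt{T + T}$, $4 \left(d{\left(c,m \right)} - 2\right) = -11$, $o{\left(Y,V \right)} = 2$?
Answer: $-3 - \frac{3 i \sqrt{2}}{4} \approx -3.0 - 1.0607 i$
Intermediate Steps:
$d{\left(c,m \right)} = - \frac{3}{4}$ ($d{\left(c,m \right)} = 2 + \frac{1}{4} \left(-11\right) = 2 - \frac{11}{4} = - \frac{3}{4}$)
$s{\left(T \right)} = 2 T + \sqrt{2} \sqrt{T}$ ($s{\left(T \right)} = 2 T + \sqrt{T + T} = 2 T + \sqrt{2 T} = 2 T + \sqrt{2} \sqrt{T}$)
$d{\left(-5,-9 \right)} \left(s{\left(-1 \right)} + \left(58 - 52\right)\right) = - \frac{3 \left(\left(2 \left(-1\right) + \sqrt{2} \sqrt{-1}\right) + \left(58 - 52\right)\right)}{4} = - \frac{3 \left(\left(-2 + \sqrt{2} i\right) + \left(58 - 52\right)\right)}{4} = - \frac{3 \left(\left(-2 + i \sqrt{2}\right) + 6\right)}{4} = - \frac{3 \left(4 + i \sqrt{2}\right)}{4} = -3 - \frac{3 i \sqrt{2}}{4}$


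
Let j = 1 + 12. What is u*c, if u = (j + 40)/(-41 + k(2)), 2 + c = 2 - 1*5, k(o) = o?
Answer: 265/39 ≈ 6.7949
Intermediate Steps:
c = -5 (c = -2 + (2 - 1*5) = -2 + (2 - 5) = -2 - 3 = -5)
j = 13
u = -53/39 (u = (13 + 40)/(-41 + 2) = 53/(-39) = 53*(-1/39) = -53/39 ≈ -1.3590)
u*c = -53/39*(-5) = 265/39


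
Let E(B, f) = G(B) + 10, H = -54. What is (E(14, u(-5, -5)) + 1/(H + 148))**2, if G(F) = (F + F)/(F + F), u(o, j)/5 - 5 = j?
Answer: 1071225/8836 ≈ 121.23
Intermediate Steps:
u(o, j) = 25 + 5*j
G(F) = 1 (G(F) = (2*F)/((2*F)) = (2*F)*(1/(2*F)) = 1)
E(B, f) = 11 (E(B, f) = 1 + 10 = 11)
(E(14, u(-5, -5)) + 1/(H + 148))**2 = (11 + 1/(-54 + 148))**2 = (11 + 1/94)**2 = (1035/94)**2 = 1071225/8836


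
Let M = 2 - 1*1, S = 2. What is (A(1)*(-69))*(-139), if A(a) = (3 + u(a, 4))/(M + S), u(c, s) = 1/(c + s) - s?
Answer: -12788/5 ≈ -2557.6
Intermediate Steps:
M = 1 (M = 2 - 1 = 1)
A(a) = 1 + (-15 - 4*a)/(3*(4 + a)) (A(a) = (3 + (1 - 1*4**2 - 1*a*4)/(a + 4))/(1 + 2) = (3 + (1 - 1*16 - 4*a)/(4 + a))/3 = (3 + (1 - 16 - 4*a)/(4 + a))*(1/3) = (3 + (-15 - 4*a)/(4 + a))*(1/3) = 1 + (-15 - 4*a)/(3*(4 + a)))
(A(1)*(-69))*(-139) = (((-3 - 1*1)/(3*(4 + 1)))*(-69))*(-139) = (((1/3)*(-3 - 1)/5)*(-69))*(-139) = (((1/3)*(1/5)*(-4))*(-69))*(-139) = -4/15*(-69)*(-139) = (92/5)*(-139) = -12788/5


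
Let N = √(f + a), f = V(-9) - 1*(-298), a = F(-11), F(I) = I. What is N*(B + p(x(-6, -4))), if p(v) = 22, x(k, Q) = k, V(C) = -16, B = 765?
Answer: 787*√271 ≈ 12956.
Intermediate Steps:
a = -11
f = 282 (f = -16 - 1*(-298) = -16 + 298 = 282)
N = √271 (N = √(282 - 11) = √271 ≈ 16.462)
N*(B + p(x(-6, -4))) = √271*(765 + 22) = √271*787 = 787*√271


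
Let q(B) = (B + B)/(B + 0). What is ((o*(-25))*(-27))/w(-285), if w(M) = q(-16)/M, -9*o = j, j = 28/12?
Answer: 49875/2 ≈ 24938.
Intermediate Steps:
j = 7/3 (j = 28*(1/12) = 7/3 ≈ 2.3333)
o = -7/27 (o = -1/9*7/3 = -7/27 ≈ -0.25926)
q(B) = 2 (q(B) = (2*B)/B = 2)
w(M) = 2/M
((o*(-25))*(-27))/w(-285) = (-7/27*(-25)*(-27))/((2/(-285))) = ((175/27)*(-27))/((2*(-1/285))) = -175/(-2/285) = -175*(-285/2) = 49875/2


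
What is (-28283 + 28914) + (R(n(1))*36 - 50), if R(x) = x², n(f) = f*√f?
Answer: 617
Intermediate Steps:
n(f) = f^(3/2)
(-28283 + 28914) + (R(n(1))*36 - 50) = (-28283 + 28914) + ((1^(3/2))²*36 - 50) = 631 + (1²*36 - 50) = 631 + (1*36 - 50) = 631 + (36 - 50) = 631 - 14 = 617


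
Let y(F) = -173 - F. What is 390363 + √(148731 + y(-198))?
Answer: 390363 + 2*√37189 ≈ 3.9075e+5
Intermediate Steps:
390363 + √(148731 + y(-198)) = 390363 + √(148731 + (-173 - 1*(-198))) = 390363 + √(148731 + (-173 + 198)) = 390363 + √(148731 + 25) = 390363 + √148756 = 390363 + 2*√37189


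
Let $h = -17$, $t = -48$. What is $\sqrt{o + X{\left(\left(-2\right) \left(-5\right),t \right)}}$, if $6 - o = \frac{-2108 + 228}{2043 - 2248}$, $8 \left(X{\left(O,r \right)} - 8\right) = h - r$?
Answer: $\frac{\sqrt{234110}}{164} \approx 2.9503$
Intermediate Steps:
$X{\left(O,r \right)} = \frac{47}{8} - \frac{r}{8}$ ($X{\left(O,r \right)} = 8 + \frac{-17 - r}{8} = 8 - \left(\frac{17}{8} + \frac{r}{8}\right) = \frac{47}{8} - \frac{r}{8}$)
$o = - \frac{130}{41}$ ($o = 6 - \frac{-2108 + 228}{2043 - 2248} = 6 - - \frac{1880}{-205} = 6 - \left(-1880\right) \left(- \frac{1}{205}\right) = 6 - \frac{376}{41} = - \frac{130}{41} \approx -3.1707$)
$\sqrt{o + X{\left(\left(-2\right) \left(-5\right),t \right)}} = \sqrt{- \frac{130}{41} + \left(\frac{47}{8} - -6\right)} = \sqrt{- \frac{130}{41} + \left(\frac{47}{8} + 6\right)} = \sqrt{- \frac{130}{41} + \frac{95}{8}} = \sqrt{\frac{2855}{328}} = \frac{\sqrt{234110}}{164}$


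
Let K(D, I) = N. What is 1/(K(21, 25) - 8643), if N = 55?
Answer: -1/8588 ≈ -0.00011644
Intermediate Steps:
K(D, I) = 55
1/(K(21, 25) - 8643) = 1/(55 - 8643) = 1/(-8588) = -1/8588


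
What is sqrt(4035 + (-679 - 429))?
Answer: sqrt(2927) ≈ 54.102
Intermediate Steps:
sqrt(4035 + (-679 - 429)) = sqrt(4035 - 1108) = sqrt(2927)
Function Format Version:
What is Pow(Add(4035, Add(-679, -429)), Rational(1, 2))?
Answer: Pow(2927, Rational(1, 2)) ≈ 54.102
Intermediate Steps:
Pow(Add(4035, Add(-679, -429)), Rational(1, 2)) = Pow(Add(4035, -1108), Rational(1, 2)) = Pow(2927, Rational(1, 2))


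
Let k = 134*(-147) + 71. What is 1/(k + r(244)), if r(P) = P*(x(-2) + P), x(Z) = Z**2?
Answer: 1/40885 ≈ 2.4459e-5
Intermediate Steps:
r(P) = P*(4 + P) (r(P) = P*((-2)**2 + P) = P*(4 + P))
k = -19627 (k = -19698 + 71 = -19627)
1/(k + r(244)) = 1/(-19627 + 244*(4 + 244)) = 1/(-19627 + 244*248) = 1/(-19627 + 60512) = 1/40885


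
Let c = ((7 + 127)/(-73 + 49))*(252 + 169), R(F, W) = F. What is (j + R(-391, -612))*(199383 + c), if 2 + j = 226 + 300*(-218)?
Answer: -155025893563/12 ≈ -1.2919e+10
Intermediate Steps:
j = -65176 (j = -2 + (226 + 300*(-218)) = -2 + (226 - 65400) = -2 - 65174 = -65176)
c = -28207/12 (c = (134/(-24))*421 = (134*(-1/24))*421 = -67/12*421 = -28207/12 ≈ -2350.6)
(j + R(-391, -612))*(199383 + c) = (-65176 - 391)*(199383 - 28207/12) = -65567*2364389/12 = -155025893563/12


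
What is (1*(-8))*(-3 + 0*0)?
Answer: 24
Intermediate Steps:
(1*(-8))*(-3 + 0*0) = -8*(-3 + 0) = -8*(-3) = 24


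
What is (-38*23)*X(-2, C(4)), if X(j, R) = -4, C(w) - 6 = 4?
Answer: 3496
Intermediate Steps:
C(w) = 10 (C(w) = 6 + 4 = 10)
(-38*23)*X(-2, C(4)) = -38*23*(-4) = -874*(-4) = 3496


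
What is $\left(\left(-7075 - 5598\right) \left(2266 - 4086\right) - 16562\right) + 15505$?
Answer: $23063803$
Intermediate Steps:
$\left(\left(-7075 - 5598\right) \left(2266 - 4086\right) - 16562\right) + 15505 = \left(\left(-12673\right) \left(-1820\right) - 16562\right) + 15505 = \left(23064860 - 16562\right) + 15505 = 23048298 + 15505 = 23063803$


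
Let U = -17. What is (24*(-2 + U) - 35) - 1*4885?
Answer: -5376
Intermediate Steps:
(24*(-2 + U) - 35) - 1*4885 = (24*(-2 - 17) - 35) - 1*4885 = (24*(-19) - 35) - 4885 = (-456 - 35) - 4885 = -491 - 4885 = -5376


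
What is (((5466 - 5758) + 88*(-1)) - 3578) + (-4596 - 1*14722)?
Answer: -23276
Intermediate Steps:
(((5466 - 5758) + 88*(-1)) - 3578) + (-4596 - 1*14722) = ((-292 - 88) - 3578) + (-4596 - 14722) = (-380 - 3578) - 19318 = -3958 - 19318 = -23276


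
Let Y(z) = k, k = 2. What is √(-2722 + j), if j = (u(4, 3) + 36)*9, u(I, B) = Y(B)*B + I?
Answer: 2*I*√577 ≈ 48.042*I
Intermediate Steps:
Y(z) = 2
u(I, B) = I + 2*B (u(I, B) = 2*B + I = I + 2*B)
j = 414 (j = ((4 + 2*3) + 36)*9 = ((4 + 6) + 36)*9 = (10 + 36)*9 = 46*9 = 414)
√(-2722 + j) = √(-2722 + 414) = √(-2308) = 2*I*√577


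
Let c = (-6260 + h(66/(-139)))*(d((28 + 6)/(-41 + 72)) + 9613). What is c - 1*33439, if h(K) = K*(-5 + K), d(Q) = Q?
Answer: -36052473326147/598951 ≈ -6.0193e+7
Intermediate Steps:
c = -36032445003658/598951 (c = (-6260 + (66/(-139))*(-5 + 66/(-139)))*((28 + 6)/(-41 + 72) + 9613) = (-6260 + (66*(-1/139))*(-5 + 66*(-1/139)))*(34/31 + 9613) = (-6260 - 66*(-5 - 66/139)/139)*(34*(1/31) + 9613) = (-6260 - 66/139*(-761/139))*(34/31 + 9613) = (-6260 + 50226/19321)*(298037/31) = -120899234/19321*298037/31 = -36032445003658/598951 ≈ -6.0159e+7)
c - 1*33439 = -36032445003658/598951 - 1*33439 = -36032445003658/598951 - 33439 = -36052473326147/598951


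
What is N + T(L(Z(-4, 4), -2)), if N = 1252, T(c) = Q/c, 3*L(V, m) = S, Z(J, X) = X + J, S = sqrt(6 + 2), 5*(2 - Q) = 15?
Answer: 1252 - 3*sqrt(2)/4 ≈ 1250.9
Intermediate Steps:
Q = -1 (Q = 2 - 1/5*15 = 2 - 3 = -1)
S = 2*sqrt(2) (S = sqrt(8) = 2*sqrt(2) ≈ 2.8284)
Z(J, X) = J + X
L(V, m) = 2*sqrt(2)/3 (L(V, m) = (2*sqrt(2))/3 = 2*sqrt(2)/3)
T(c) = -1/c
N + T(L(Z(-4, 4), -2)) = 1252 - 1/(2*sqrt(2)/3) = 1252 - 3*sqrt(2)/4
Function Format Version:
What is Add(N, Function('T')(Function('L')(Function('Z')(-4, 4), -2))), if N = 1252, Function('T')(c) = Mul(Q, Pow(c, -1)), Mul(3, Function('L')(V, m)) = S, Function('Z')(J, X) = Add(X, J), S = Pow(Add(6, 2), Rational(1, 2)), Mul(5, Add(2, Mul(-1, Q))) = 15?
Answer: Add(1252, Mul(Rational(-3, 4), Pow(2, Rational(1, 2)))) ≈ 1250.9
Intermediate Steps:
Q = -1 (Q = Add(2, Mul(Rational(-1, 5), 15)) = Add(2, -3) = -1)
S = Mul(2, Pow(2, Rational(1, 2))) (S = Pow(8, Rational(1, 2)) = Mul(2, Pow(2, Rational(1, 2))) ≈ 2.8284)
Function('Z')(J, X) = Add(J, X)
Function('L')(V, m) = Mul(Rational(2, 3), Pow(2, Rational(1, 2))) (Function('L')(V, m) = Mul(Rational(1, 3), Mul(2, Pow(2, Rational(1, 2)))) = Mul(Rational(2, 3), Pow(2, Rational(1, 2))))
Function('T')(c) = Mul(-1, Pow(c, -1))
Add(N, Function('T')(Function('L')(Function('Z')(-4, 4), -2))) = Add(1252, Mul(-1, Pow(Mul(Rational(2, 3), Pow(2, Rational(1, 2))), -1))) = Add(1252, Mul(-1, Mul(Rational(3, 4), Pow(2, Rational(1, 2))))) = Add(1252, Mul(Rational(-3, 4), Pow(2, Rational(1, 2))))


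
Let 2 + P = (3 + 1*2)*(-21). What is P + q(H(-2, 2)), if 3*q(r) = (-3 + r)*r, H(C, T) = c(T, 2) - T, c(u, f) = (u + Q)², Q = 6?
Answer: 3337/3 ≈ 1112.3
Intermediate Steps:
c(u, f) = (6 + u)² (c(u, f) = (u + 6)² = (6 + u)²)
H(C, T) = (6 + T)² - T
P = -107 (P = -2 + (3 + 1*2)*(-21) = -2 + (3 + 2)*(-21) = -2 + 5*(-21) = -2 - 105 = -107)
q(r) = r*(-3 + r)/3 (q(r) = ((-3 + r)*r)/3 = (r*(-3 + r))/3 = r*(-3 + r)/3)
P + q(H(-2, 2)) = -107 + ((6 + 2)² - 1*2)*(-3 + ((6 + 2)² - 1*2))/3 = -107 + (8² - 2)*(-3 + (8² - 2))/3 = -107 + (64 - 2)*(-3 + (64 - 2))/3 = -107 + (⅓)*62*(-3 + 62) = -107 + (⅓)*62*59 = -107 + 3658/3 = 3337/3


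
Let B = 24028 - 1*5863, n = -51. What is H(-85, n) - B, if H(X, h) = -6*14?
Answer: -18249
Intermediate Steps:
H(X, h) = -84
B = 18165 (B = 24028 - 5863 = 18165)
H(-85, n) - B = -84 - 1*18165 = -84 - 18165 = -18249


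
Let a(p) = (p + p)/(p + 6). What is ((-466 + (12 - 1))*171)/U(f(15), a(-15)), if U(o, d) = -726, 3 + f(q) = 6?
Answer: 25935/242 ≈ 107.17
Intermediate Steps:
a(p) = 2*p/(6 + p) (a(p) = (2*p)/(6 + p) = 2*p/(6 + p))
f(q) = 3 (f(q) = -3 + 6 = 3)
((-466 + (12 - 1))*171)/U(f(15), a(-15)) = ((-466 + (12 - 1))*171)/(-726) = ((-466 + 11)*171)*(-1/726) = -455*171*(-1/726) = -77805*(-1/726) = 25935/242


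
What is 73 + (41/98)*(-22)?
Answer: 3126/49 ≈ 63.796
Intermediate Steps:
73 + (41/98)*(-22) = 73 - 451/49 = 3126/49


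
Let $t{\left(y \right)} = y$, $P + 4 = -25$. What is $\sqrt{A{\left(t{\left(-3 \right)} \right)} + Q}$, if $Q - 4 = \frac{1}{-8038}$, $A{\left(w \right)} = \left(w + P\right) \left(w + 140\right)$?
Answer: $\frac{i \sqrt{282989372758}}{8038} \approx 66.182 i$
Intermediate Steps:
$P = -29$ ($P = -4 - 25 = -29$)
$A{\left(w \right)} = \left(-29 + w\right) \left(140 + w\right)$ ($A{\left(w \right)} = \left(w - 29\right) \left(w + 140\right) = \left(-29 + w\right) \left(140 + w\right)$)
$Q = \frac{32151}{8038}$ ($Q = 4 + \frac{1}{-8038} = 4 - \frac{1}{8038} = \frac{32151}{8038} \approx 3.9999$)
$\sqrt{A{\left(t{\left(-3 \right)} \right)} + Q} = \sqrt{\left(-4060 + \left(-3\right)^{2} + 111 \left(-3\right)\right) + \frac{32151}{8038}} = \sqrt{\left(-4060 + 9 - 333\right) + \frac{32151}{8038}} = \sqrt{-4384 + \frac{32151}{8038}} = \sqrt{- \frac{35206441}{8038}} = \frac{i \sqrt{282989372758}}{8038}$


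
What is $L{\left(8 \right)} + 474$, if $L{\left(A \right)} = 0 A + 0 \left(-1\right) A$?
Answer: $474$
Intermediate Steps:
$L{\left(A \right)} = 0$ ($L{\left(A \right)} = 0 + 0 A = 0 + 0 = 0$)
$L{\left(8 \right)} + 474 = 0 + 474 = 474$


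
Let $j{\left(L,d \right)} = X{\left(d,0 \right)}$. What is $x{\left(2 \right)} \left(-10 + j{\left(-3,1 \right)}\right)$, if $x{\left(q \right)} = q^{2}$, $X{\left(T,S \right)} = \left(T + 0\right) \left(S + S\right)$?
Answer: $-40$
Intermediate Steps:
$X{\left(T,S \right)} = 2 S T$ ($X{\left(T,S \right)} = T 2 S = 2 S T$)
$j{\left(L,d \right)} = 0$ ($j{\left(L,d \right)} = 2 \cdot 0 d = 0$)
$x{\left(2 \right)} \left(-10 + j{\left(-3,1 \right)}\right) = 2^{2} \left(-10 + 0\right) = 4 \left(-10\right) = -40$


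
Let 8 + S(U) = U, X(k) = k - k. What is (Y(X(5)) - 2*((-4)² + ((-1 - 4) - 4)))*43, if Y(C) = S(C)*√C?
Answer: -602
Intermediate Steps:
X(k) = 0
S(U) = -8 + U
Y(C) = √C*(-8 + C) (Y(C) = (-8 + C)*√C = √C*(-8 + C))
(Y(X(5)) - 2*((-4)² + ((-1 - 4) - 4)))*43 = (√0*(-8 + 0) - 2*((-4)² + ((-1 - 4) - 4)))*43 = (0*(-8) - 2*(16 + (-5 - 4)))*43 = (0 - 2*(16 - 9))*43 = (0 - 2*7)*43 = (0 - 14)*43 = -14*43 = -602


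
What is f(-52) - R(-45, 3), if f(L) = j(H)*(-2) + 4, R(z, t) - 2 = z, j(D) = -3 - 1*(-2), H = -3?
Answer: 49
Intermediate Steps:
j(D) = -1 (j(D) = -3 + 2 = -1)
R(z, t) = 2 + z
f(L) = 6 (f(L) = -1*(-2) + 4 = 2 + 4 = 6)
f(-52) - R(-45, 3) = 6 - (2 - 45) = 6 - 1*(-43) = 6 + 43 = 49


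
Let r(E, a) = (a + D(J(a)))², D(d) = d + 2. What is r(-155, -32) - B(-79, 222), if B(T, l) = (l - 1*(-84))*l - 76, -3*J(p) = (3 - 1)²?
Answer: -601868/9 ≈ -66874.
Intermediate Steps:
J(p) = -4/3 (J(p) = -(3 - 1)²/3 = -⅓*2² = -⅓*4 = -4/3)
D(d) = 2 + d
r(E, a) = (⅔ + a)² (r(E, a) = (a + (2 - 4/3))² = (a + ⅔)² = (⅔ + a)²)
B(T, l) = -76 + l*(84 + l) (B(T, l) = (l + 84)*l - 76 = (84 + l)*l - 76 = l*(84 + l) - 76 = -76 + l*(84 + l))
r(-155, -32) - B(-79, 222) = (2 + 3*(-32))²/9 - (-76 + 222² + 84*222) = (2 - 96)²/9 - (-76 + 49284 + 18648) = (⅑)*(-94)² - 1*67856 = (⅑)*8836 - 67856 = 8836/9 - 67856 = -601868/9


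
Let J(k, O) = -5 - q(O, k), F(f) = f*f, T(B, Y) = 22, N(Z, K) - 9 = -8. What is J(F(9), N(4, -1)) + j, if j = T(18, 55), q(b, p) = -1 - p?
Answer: 99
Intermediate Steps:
N(Z, K) = 1 (N(Z, K) = 9 - 8 = 1)
F(f) = f²
J(k, O) = -4 + k (J(k, O) = -5 - (-1 - k) = -5 + (1 + k) = -4 + k)
j = 22
J(F(9), N(4, -1)) + j = (-4 + 9²) + 22 = (-4 + 81) + 22 = 77 + 22 = 99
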